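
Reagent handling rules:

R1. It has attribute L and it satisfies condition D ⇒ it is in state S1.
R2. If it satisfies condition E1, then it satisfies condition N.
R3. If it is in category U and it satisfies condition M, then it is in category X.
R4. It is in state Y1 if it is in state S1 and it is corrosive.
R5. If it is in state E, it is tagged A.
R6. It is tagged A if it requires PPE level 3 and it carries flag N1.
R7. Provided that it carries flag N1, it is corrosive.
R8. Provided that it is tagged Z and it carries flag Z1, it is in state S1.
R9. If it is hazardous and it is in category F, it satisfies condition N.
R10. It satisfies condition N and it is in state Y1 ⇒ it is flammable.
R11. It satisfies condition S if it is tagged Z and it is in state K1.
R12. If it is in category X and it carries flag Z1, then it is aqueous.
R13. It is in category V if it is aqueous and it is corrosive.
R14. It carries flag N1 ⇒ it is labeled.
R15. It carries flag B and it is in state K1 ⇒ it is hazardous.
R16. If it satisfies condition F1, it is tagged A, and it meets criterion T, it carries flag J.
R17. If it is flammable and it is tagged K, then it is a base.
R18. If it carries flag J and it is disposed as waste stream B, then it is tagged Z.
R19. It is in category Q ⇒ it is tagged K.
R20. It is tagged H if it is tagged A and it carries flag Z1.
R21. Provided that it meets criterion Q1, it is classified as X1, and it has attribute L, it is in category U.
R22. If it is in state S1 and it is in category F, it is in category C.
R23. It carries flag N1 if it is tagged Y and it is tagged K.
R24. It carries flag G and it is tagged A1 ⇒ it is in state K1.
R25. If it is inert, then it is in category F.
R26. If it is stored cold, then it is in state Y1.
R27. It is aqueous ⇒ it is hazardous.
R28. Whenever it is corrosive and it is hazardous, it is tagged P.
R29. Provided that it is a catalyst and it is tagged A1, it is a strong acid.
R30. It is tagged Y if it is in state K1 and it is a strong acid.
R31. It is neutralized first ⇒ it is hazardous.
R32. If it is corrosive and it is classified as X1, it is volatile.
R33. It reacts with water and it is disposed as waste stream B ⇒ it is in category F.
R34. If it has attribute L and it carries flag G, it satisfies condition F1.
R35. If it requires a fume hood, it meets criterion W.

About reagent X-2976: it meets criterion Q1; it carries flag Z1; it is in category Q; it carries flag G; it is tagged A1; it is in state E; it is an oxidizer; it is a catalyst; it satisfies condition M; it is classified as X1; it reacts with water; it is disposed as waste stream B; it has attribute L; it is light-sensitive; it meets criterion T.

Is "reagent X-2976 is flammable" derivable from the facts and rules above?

Yes

By R5 (it is in state E): it is tagged A.
By R19 (it is in category Q): it is tagged K.
By R21 (it meets criterion Q1, it is classified as X1, it has attribute L): it is in category U.
By R24 (it carries flag G, it is tagged A1): it is in state K1.
By R29 (it is a catalyst, it is tagged A1): it is a strong acid.
By R30 (it is in state K1, it is a strong acid): it is tagged Y.
By R33 (it reacts with water, it is disposed as waste stream B): it is in category F.
By R34 (it has attribute L, it carries flag G): it satisfies condition F1.
By R3 (it is in category U, it satisfies condition M): it is in category X.
By R12 (it is in category X, it carries flag Z1): it is aqueous.
By R16 (it satisfies condition F1, it is tagged A, it meets criterion T): it carries flag J.
By R18 (it carries flag J, it is disposed as waste stream B): it is tagged Z.
By R23 (it is tagged Y, it is tagged K): it carries flag N1.
By R27 (it is aqueous): it is hazardous.
By R7 (it carries flag N1): it is corrosive.
By R8 (it is tagged Z, it carries flag Z1): it is in state S1.
By R9 (it is hazardous, it is in category F): it satisfies condition N.
By R4 (it is in state S1, it is corrosive): it is in state Y1.
By R10 (it satisfies condition N, it is in state Y1): it is flammable.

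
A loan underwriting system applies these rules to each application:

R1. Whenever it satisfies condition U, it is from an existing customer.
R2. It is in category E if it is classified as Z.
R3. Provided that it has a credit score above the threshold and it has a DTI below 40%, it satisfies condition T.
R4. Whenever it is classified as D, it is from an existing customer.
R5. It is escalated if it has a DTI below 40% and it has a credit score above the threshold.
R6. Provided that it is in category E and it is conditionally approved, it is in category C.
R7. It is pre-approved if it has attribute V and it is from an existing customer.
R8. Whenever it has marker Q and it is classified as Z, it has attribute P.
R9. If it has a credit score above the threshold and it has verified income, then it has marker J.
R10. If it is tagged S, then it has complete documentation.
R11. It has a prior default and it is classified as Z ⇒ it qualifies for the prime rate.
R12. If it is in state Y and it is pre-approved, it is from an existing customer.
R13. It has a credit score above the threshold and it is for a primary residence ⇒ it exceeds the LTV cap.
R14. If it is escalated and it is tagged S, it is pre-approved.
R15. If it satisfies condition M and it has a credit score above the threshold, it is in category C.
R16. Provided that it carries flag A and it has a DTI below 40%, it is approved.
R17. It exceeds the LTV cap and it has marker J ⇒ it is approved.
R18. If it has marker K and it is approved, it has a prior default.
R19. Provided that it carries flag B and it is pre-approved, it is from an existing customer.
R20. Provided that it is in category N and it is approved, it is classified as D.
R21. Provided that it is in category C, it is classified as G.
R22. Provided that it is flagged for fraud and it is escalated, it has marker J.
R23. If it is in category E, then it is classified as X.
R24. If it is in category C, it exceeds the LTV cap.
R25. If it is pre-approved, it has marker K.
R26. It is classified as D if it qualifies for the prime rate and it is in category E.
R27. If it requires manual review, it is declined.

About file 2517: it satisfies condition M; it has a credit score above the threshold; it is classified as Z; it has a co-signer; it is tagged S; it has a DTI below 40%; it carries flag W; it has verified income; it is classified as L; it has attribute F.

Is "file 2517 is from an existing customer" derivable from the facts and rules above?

Yes

By R2 (it is classified as Z): it is in category E.
By R5 (it has a DTI below 40%, it has a credit score above the threshold): it is escalated.
By R9 (it has a credit score above the threshold, it has verified income): it has marker J.
By R14 (it is escalated, it is tagged S): it is pre-approved.
By R15 (it satisfies condition M, it has a credit score above the threshold): it is in category C.
By R24 (it is in category C): it exceeds the LTV cap.
By R25 (it is pre-approved): it has marker K.
By R17 (it exceeds the LTV cap, it has marker J): it is approved.
By R18 (it has marker K, it is approved): it has a prior default.
By R11 (it has a prior default, it is classified as Z): it qualifies for the prime rate.
By R26 (it qualifies for the prime rate, it is in category E): it is classified as D.
By R4 (it is classified as D): it is from an existing customer.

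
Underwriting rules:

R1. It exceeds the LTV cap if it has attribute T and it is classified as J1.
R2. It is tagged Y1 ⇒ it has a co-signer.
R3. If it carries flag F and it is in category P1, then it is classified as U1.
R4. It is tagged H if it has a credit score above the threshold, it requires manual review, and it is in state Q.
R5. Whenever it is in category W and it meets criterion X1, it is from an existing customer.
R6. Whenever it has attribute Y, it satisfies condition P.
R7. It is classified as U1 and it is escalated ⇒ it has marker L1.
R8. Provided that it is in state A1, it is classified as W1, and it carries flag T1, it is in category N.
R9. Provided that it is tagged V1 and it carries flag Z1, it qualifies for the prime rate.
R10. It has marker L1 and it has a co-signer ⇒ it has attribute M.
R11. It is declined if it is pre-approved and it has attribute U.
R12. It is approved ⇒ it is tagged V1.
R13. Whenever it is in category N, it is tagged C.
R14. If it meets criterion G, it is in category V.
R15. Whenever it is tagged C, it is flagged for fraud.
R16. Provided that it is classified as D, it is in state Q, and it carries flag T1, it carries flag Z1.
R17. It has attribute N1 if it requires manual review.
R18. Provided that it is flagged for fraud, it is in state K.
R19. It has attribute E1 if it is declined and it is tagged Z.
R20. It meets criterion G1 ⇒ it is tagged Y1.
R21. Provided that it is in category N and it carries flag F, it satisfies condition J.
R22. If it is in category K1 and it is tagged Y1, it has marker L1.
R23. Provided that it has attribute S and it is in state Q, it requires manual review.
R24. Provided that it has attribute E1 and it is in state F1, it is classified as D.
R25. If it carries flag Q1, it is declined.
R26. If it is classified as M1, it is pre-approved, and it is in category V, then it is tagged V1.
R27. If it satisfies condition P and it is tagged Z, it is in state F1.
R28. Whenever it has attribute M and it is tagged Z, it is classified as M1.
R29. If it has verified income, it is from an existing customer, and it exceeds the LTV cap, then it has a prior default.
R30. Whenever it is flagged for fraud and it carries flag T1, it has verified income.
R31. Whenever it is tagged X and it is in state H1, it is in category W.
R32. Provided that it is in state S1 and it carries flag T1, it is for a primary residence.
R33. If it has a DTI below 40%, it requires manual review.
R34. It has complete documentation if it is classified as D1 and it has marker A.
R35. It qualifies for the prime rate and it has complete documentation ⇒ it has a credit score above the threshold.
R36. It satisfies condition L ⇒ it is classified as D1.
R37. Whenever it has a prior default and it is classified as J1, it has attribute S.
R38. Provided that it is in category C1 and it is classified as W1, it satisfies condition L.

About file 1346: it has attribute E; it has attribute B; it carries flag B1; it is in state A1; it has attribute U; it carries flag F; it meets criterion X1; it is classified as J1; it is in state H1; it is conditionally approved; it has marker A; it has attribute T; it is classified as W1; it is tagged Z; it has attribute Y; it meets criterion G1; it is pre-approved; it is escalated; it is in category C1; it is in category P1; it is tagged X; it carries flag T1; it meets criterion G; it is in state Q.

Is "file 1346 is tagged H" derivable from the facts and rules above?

By R1 (it has attribute T, it is classified as J1): it exceeds the LTV cap.
By R3 (it carries flag F, it is in category P1): it is classified as U1.
By R6 (it has attribute Y): it satisfies condition P.
By R7 (it is classified as U1, it is escalated): it has marker L1.
By R8 (it is in state A1, it is classified as W1, it carries flag T1): it is in category N.
By R11 (it is pre-approved, it has attribute U): it is declined.
By R13 (it is in category N): it is tagged C.
By R14 (it meets criterion G): it is in category V.
By R15 (it is tagged C): it is flagged for fraud.
By R19 (it is declined, it is tagged Z): it has attribute E1.
By R20 (it meets criterion G1): it is tagged Y1.
By R27 (it satisfies condition P, it is tagged Z): it is in state F1.
By R30 (it is flagged for fraud, it carries flag T1): it has verified income.
By R31 (it is tagged X, it is in state H1): it is in category W.
By R38 (it is in category C1, it is classified as W1): it satisfies condition L.
By R2 (it is tagged Y1): it has a co-signer.
By R5 (it is in category W, it meets criterion X1): it is from an existing customer.
By R10 (it has marker L1, it has a co-signer): it has attribute M.
By R24 (it has attribute E1, it is in state F1): it is classified as D.
By R28 (it has attribute M, it is tagged Z): it is classified as M1.
By R29 (it has verified income, it is from an existing customer, it exceeds the LTV cap): it has a prior default.
By R36 (it satisfies condition L): it is classified as D1.
By R37 (it has a prior default, it is classified as J1): it has attribute S.
By R16 (it is classified as D, it is in state Q, it carries flag T1): it carries flag Z1.
By R23 (it has attribute S, it is in state Q): it requires manual review.
By R26 (it is classified as M1, it is pre-approved, it is in category V): it is tagged V1.
By R34 (it is classified as D1, it has marker A): it has complete documentation.
By R9 (it is tagged V1, it carries flag Z1): it qualifies for the prime rate.
By R35 (it qualifies for the prime rate, it has complete documentation): it has a credit score above the threshold.
By R4 (it has a credit score above the threshold, it requires manual review, it is in state Q): it is tagged H.

Yes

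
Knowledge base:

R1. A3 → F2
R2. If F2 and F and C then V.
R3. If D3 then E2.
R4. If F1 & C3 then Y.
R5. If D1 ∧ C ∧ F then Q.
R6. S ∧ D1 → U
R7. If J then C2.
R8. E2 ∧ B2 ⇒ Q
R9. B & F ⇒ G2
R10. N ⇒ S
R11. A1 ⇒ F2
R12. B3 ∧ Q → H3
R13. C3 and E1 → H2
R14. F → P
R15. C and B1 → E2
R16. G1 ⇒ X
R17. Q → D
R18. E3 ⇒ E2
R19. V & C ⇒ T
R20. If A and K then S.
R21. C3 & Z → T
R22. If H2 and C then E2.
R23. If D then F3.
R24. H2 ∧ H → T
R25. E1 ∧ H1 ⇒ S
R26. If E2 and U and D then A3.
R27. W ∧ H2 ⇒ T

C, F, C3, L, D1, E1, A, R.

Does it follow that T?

Forward chaining from the given facts derives: Q, H2, P, D, E2, F3.
Rules concluding T: R19 needs V; R21 needs Z; R24 needs H; R27 needs W — none of these are established.

No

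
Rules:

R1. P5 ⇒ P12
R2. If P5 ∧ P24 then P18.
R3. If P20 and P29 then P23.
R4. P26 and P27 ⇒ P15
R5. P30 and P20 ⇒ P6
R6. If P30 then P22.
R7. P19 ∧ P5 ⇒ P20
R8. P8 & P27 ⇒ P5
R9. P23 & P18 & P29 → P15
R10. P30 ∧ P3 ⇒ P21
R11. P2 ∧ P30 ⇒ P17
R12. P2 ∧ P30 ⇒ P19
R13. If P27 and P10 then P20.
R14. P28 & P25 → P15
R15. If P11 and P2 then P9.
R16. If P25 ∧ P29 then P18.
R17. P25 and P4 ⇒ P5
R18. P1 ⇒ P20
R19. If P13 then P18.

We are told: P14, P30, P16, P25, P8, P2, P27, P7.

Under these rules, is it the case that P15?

No

Forward chaining from the given facts derives: P22, P5, P17, P19, P12, P20, P6.
Rules concluding P15: R4 needs P26; R9 needs P23; R14 needs P28 — none of these are established.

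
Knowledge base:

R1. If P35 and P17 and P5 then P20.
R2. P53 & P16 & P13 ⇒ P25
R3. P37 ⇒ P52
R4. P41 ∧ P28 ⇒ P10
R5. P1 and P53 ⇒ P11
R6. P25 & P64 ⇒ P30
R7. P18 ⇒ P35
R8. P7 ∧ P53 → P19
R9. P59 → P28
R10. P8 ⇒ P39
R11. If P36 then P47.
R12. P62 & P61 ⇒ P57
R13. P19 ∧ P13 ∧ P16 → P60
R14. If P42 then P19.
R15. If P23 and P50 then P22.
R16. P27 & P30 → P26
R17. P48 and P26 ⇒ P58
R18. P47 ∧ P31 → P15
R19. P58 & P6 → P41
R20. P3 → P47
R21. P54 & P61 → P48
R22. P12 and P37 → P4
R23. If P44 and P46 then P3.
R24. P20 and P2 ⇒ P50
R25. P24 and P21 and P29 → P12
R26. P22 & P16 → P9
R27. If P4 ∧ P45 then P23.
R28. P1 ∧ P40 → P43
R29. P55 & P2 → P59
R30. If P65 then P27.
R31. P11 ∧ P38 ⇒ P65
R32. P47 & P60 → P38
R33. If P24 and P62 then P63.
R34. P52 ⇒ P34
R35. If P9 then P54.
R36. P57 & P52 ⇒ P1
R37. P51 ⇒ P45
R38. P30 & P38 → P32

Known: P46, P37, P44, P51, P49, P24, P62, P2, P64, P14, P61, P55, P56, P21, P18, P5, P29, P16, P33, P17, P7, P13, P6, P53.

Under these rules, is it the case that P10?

Yes

P25  (by R2: P53, P16, P13)
P52  (by R3: P37)
P30  (by R6: P25, P64)
P35  (by R7: P18)
P19  (by R8: P7, P53)
P57  (by R12: P62, P61)
P60  (by R13: P19, P13, P16)
P3  (by R23: P44, P46)
P12  (by R25: P24, P21, P29)
P59  (by R29: P55, P2)
P1  (by R36: P57, P52)
P45  (by R37: P51)
P20  (by R1: P35, P17, P5)
P11  (by R5: P1, P53)
P28  (by R9: P59)
P47  (by R20: P3)
P4  (by R22: P12, P37)
P50  (by R24: P20, P2)
P23  (by R27: P4, P45)
P38  (by R32: P47, P60)
P22  (by R15: P23, P50)
P9  (by R26: P22, P16)
P65  (by R31: P11, P38)
P54  (by R35: P9)
P48  (by R21: P54, P61)
P27  (by R30: P65)
P26  (by R16: P27, P30)
P58  (by R17: P48, P26)
P41  (by R19: P58, P6)
P10  (by R4: P41, P28)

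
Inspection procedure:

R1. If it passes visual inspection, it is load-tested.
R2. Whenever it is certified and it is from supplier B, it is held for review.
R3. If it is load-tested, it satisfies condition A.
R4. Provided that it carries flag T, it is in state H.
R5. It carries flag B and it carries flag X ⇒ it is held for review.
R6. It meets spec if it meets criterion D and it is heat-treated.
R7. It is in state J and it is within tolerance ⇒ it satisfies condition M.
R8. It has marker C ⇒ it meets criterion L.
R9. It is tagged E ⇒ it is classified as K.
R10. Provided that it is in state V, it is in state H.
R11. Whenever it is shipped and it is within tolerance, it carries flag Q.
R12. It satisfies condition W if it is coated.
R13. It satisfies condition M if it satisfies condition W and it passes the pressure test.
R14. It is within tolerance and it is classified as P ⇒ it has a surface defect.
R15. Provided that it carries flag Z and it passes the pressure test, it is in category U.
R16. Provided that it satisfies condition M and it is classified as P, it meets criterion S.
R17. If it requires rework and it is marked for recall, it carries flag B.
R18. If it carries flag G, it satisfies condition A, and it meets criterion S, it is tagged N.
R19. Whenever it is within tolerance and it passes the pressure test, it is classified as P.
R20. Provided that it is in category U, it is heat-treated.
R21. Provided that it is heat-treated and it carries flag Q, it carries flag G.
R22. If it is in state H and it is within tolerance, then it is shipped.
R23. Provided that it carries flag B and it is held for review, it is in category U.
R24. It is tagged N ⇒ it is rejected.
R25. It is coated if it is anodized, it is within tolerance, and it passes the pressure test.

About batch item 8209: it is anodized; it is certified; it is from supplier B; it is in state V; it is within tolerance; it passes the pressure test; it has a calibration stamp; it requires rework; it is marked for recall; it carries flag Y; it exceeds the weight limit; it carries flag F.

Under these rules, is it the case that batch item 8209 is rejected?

No

Forward chaining from the given facts derives: is held for review, is in state H, carries flag B, is classified as P, is shipped, is in category U, is coated, carries flag Q, satisfies condition W, satisfies condition M, has a surface defect, meets criterion S, is heat-treated, carries flag G.
The only rule concluding "it is rejected" is R24, which needs "it is tagged N"; that is never established.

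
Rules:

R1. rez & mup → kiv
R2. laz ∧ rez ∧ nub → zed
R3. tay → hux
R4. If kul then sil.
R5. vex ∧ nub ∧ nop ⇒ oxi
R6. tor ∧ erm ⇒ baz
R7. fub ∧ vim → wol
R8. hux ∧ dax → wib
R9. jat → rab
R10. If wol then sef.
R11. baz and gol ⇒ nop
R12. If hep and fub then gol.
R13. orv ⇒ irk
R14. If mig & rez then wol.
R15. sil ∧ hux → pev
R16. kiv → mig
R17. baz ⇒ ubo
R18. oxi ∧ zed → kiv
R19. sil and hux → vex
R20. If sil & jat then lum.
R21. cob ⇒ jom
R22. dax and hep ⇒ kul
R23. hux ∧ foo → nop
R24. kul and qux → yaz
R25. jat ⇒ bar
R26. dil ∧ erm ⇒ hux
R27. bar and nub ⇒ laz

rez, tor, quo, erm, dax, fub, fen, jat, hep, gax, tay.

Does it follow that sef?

Forward chaining from the given facts derives: hux, baz, wib, rab, gol, ubo, kul, bar, sil, nop, pev, vex, lum.
The only rule concluding sef is R10, which needs wol; that is never established.

No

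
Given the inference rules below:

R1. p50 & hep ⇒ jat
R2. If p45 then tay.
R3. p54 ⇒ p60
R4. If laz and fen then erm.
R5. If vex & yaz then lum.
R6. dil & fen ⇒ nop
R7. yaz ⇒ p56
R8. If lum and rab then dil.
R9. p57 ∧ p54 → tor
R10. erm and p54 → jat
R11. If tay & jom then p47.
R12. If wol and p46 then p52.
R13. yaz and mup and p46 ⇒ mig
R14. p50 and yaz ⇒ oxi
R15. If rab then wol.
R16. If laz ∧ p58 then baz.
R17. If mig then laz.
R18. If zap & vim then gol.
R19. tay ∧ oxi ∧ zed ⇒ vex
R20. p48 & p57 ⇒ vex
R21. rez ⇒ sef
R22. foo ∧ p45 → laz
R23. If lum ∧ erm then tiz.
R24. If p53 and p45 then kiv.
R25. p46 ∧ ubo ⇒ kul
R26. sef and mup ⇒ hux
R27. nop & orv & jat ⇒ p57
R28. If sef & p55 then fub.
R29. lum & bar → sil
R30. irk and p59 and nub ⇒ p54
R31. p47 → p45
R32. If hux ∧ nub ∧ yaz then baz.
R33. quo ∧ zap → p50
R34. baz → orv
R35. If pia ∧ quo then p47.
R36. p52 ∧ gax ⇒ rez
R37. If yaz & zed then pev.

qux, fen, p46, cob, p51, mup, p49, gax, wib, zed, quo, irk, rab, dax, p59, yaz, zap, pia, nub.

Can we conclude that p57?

mig  (by R13: yaz, mup, p46)
wol  (by R15: rab)
laz  (by R17: mig)
p54  (by R30: irk, p59, nub)
p50  (by R33: quo, zap)
p47  (by R35: pia, quo)
erm  (by R4: laz, fen)
jat  (by R10: erm, p54)
p52  (by R12: wol, p46)
oxi  (by R14: p50, yaz)
p45  (by R31: p47)
rez  (by R36: p52, gax)
tay  (by R2: p45)
vex  (by R19: tay, oxi, zed)
sef  (by R21: rez)
hux  (by R26: sef, mup)
baz  (by R32: hux, nub, yaz)
orv  (by R34: baz)
lum  (by R5: vex, yaz)
dil  (by R8: lum, rab)
nop  (by R6: dil, fen)
p57  (by R27: nop, orv, jat)

Yes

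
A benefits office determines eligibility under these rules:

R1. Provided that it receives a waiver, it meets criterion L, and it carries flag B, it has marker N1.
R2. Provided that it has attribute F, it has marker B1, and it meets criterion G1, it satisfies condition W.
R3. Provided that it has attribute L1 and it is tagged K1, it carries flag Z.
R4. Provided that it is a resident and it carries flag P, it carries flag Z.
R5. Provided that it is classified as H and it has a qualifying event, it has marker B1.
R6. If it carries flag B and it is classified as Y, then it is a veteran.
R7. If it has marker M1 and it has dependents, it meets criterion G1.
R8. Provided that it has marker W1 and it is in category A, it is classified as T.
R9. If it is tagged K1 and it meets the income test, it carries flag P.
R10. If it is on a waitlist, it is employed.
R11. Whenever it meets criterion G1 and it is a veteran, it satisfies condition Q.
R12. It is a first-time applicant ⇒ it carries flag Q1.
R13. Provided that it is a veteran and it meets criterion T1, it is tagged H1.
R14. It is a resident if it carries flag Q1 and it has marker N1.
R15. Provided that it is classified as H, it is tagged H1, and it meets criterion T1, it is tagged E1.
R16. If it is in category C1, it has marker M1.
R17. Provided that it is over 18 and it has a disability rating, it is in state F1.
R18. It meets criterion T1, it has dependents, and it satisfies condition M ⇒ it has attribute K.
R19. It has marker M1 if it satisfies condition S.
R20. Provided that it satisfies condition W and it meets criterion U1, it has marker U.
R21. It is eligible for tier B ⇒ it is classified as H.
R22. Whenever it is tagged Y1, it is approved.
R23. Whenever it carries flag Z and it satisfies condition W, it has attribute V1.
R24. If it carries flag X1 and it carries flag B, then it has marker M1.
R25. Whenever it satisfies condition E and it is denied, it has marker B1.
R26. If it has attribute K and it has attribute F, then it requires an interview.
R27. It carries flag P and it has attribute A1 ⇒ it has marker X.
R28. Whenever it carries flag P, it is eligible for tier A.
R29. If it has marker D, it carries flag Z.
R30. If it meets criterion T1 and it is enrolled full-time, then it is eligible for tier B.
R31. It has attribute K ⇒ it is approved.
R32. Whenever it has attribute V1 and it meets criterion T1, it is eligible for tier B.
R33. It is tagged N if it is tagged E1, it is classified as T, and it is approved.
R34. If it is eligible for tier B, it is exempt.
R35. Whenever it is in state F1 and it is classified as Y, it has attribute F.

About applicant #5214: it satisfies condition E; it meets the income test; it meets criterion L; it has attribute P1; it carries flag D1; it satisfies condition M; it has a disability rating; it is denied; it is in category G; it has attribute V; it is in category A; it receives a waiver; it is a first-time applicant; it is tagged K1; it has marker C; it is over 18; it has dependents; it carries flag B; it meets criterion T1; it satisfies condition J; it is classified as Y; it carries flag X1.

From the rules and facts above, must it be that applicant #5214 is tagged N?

No

Forward chaining from the given facts derives: has marker N1, is a veteran, carries flag P, carries flag Q1, is tagged H1, is a resident, is in state F1, has attribute K, has marker M1, has marker B1, is eligible for tier A, is approved, has attribute F, carries flag Z, meets criterion G1, satisfies condition Q, requires an interview, satisfies condition W, has attribute V1, is eligible for tier B, is exempt, is classified as H, is tagged E1.
The only rule concluding "it is tagged N" is R33, which needs "it is classified as T"; that is never established.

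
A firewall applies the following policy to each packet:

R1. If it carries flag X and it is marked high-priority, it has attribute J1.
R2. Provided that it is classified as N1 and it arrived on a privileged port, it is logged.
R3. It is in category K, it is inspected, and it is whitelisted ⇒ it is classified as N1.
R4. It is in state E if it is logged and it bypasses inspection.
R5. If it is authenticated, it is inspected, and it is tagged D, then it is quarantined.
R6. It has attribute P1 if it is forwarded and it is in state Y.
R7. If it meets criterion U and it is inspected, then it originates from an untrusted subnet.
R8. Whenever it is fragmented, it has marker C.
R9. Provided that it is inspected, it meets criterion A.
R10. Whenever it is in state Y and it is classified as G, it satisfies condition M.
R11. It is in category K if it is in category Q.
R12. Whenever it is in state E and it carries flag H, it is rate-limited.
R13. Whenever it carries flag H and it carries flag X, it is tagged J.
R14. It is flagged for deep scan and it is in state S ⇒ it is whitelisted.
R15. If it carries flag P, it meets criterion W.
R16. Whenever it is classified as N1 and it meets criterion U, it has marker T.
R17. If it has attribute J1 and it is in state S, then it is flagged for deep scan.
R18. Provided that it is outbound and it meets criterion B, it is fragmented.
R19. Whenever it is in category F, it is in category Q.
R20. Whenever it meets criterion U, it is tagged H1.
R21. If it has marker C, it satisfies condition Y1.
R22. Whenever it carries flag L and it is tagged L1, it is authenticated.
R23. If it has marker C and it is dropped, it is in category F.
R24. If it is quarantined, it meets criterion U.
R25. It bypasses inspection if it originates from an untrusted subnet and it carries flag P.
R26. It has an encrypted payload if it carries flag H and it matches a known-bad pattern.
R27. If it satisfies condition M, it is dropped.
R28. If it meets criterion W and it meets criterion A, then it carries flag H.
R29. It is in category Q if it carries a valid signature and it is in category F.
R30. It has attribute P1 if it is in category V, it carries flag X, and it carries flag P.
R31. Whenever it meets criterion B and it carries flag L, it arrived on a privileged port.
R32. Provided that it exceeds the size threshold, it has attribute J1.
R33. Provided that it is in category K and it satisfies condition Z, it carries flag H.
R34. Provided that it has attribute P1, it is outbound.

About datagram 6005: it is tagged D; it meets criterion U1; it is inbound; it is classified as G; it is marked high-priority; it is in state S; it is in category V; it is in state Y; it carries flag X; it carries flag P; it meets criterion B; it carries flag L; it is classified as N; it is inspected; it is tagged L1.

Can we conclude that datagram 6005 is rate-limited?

Yes

By R1 (it carries flag X, it is marked high-priority): it has attribute J1.
By R9 (it is inspected): it meets criterion A.
By R10 (it is in state Y, it is classified as G): it satisfies condition M.
By R15 (it carries flag P): it meets criterion W.
By R17 (it has attribute J1, it is in state S): it is flagged for deep scan.
By R22 (it carries flag L, it is tagged L1): it is authenticated.
By R27 (it satisfies condition M): it is dropped.
By R28 (it meets criterion W, it meets criterion A): it carries flag H.
By R30 (it is in category V, it carries flag X, it carries flag P): it has attribute P1.
By R31 (it meets criterion B, it carries flag L): it arrived on a privileged port.
By R34 (it has attribute P1): it is outbound.
By R5 (it is authenticated, it is inspected, it is tagged D): it is quarantined.
By R14 (it is flagged for deep scan, it is in state S): it is whitelisted.
By R18 (it is outbound, it meets criterion B): it is fragmented.
By R24 (it is quarantined): it meets criterion U.
By R7 (it meets criterion U, it is inspected): it originates from an untrusted subnet.
By R8 (it is fragmented): it has marker C.
By R23 (it has marker C, it is dropped): it is in category F.
By R25 (it originates from an untrusted subnet, it carries flag P): it bypasses inspection.
By R19 (it is in category F): it is in category Q.
By R11 (it is in category Q): it is in category K.
By R3 (it is in category K, it is inspected, it is whitelisted): it is classified as N1.
By R2 (it is classified as N1, it arrived on a privileged port): it is logged.
By R4 (it is logged, it bypasses inspection): it is in state E.
By R12 (it is in state E, it carries flag H): it is rate-limited.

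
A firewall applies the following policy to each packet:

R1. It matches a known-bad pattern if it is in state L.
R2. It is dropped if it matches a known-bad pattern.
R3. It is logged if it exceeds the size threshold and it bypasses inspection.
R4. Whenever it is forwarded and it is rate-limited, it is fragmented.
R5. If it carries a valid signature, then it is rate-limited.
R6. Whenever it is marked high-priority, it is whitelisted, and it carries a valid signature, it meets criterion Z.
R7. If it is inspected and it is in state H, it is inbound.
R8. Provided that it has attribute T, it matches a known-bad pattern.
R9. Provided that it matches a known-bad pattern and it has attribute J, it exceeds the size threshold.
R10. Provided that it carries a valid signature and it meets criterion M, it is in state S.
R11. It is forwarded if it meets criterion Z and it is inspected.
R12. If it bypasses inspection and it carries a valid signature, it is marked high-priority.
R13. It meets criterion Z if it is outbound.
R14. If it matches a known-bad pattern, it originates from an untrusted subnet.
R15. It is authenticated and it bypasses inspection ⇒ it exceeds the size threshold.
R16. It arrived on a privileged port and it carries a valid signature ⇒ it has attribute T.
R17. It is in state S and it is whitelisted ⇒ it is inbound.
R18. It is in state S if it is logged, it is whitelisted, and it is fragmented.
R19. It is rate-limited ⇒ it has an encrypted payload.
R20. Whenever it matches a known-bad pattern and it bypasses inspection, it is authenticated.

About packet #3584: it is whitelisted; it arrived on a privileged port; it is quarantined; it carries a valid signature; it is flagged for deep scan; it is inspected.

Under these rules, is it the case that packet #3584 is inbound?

No

Forward chaining from the given facts derives: is rate-limited, has attribute T, has an encrypted payload, matches a known-bad pattern, originates from an untrusted subnet, is dropped.
Rules concluding "it is inbound": R7 needs "it is in state H"; R17 needs "it is in state S" — none of these are established.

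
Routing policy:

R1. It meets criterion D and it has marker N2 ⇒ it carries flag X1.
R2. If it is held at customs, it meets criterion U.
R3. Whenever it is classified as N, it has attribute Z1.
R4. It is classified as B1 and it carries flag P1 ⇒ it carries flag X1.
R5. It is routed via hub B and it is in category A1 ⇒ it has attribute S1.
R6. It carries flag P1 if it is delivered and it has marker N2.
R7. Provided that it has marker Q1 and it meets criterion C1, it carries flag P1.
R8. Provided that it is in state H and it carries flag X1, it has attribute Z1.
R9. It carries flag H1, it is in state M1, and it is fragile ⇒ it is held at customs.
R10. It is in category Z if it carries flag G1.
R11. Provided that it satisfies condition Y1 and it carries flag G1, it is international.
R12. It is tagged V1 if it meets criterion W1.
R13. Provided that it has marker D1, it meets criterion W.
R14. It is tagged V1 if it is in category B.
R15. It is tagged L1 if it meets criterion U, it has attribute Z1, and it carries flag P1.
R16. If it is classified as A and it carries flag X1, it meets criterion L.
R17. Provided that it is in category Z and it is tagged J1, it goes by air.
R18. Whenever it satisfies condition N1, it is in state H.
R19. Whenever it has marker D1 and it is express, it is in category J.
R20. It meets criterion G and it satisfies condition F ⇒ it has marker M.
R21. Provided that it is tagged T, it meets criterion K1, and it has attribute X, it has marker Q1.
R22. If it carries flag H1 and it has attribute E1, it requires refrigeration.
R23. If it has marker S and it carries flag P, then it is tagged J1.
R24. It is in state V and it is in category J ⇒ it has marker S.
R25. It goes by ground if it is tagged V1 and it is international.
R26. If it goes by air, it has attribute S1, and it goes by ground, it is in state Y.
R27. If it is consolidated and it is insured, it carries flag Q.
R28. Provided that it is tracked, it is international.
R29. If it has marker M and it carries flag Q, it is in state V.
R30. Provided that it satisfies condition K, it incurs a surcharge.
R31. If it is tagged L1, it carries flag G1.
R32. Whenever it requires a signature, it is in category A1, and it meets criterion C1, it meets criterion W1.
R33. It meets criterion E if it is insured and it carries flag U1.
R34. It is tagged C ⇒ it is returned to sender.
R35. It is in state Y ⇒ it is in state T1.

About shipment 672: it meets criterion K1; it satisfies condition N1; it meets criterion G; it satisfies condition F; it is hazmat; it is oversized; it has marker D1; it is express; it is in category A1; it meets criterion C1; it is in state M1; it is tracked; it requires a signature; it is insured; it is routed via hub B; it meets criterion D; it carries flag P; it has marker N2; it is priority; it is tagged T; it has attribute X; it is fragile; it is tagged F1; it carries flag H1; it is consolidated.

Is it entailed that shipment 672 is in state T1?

By R1 (it meets criterion D, it has marker N2): it carries flag X1.
By R5 (it is routed via hub B, it is in category A1): it has attribute S1.
By R9 (it carries flag H1, it is in state M1, it is fragile): it is held at customs.
By R18 (it satisfies condition N1): it is in state H.
By R19 (it has marker D1, it is express): it is in category J.
By R20 (it meets criterion G, it satisfies condition F): it has marker M.
By R21 (it is tagged T, it meets criterion K1, it has attribute X): it has marker Q1.
By R27 (it is consolidated, it is insured): it carries flag Q.
By R28 (it is tracked): it is international.
By R29 (it has marker M, it carries flag Q): it is in state V.
By R32 (it requires a signature, it is in category A1, it meets criterion C1): it meets criterion W1.
By R2 (it is held at customs): it meets criterion U.
By R7 (it has marker Q1, it meets criterion C1): it carries flag P1.
By R8 (it is in state H, it carries flag X1): it has attribute Z1.
By R12 (it meets criterion W1): it is tagged V1.
By R15 (it meets criterion U, it has attribute Z1, it carries flag P1): it is tagged L1.
By R24 (it is in state V, it is in category J): it has marker S.
By R25 (it is tagged V1, it is international): it goes by ground.
By R31 (it is tagged L1): it carries flag G1.
By R10 (it carries flag G1): it is in category Z.
By R23 (it has marker S, it carries flag P): it is tagged J1.
By R17 (it is in category Z, it is tagged J1): it goes by air.
By R26 (it goes by air, it has attribute S1, it goes by ground): it is in state Y.
By R35 (it is in state Y): it is in state T1.

Yes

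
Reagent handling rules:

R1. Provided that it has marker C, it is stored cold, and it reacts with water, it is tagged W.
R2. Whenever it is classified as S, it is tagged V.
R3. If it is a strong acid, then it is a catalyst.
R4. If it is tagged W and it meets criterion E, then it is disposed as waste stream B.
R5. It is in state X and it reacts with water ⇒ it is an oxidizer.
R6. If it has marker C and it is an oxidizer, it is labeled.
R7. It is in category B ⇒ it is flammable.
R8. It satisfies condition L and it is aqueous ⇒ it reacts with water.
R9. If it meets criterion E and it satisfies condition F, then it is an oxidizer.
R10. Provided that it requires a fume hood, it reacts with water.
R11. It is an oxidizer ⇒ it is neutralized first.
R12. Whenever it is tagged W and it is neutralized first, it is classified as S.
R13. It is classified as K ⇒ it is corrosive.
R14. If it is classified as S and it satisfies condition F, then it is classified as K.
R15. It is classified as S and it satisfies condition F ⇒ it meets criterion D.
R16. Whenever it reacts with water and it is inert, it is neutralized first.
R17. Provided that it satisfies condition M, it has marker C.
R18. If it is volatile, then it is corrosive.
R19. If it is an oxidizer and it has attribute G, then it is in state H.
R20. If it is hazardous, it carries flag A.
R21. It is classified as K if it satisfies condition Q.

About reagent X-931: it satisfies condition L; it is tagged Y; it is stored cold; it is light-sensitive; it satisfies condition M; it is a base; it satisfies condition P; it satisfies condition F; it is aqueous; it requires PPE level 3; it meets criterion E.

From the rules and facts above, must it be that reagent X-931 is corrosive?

Yes

By R8 (it satisfies condition L, it is aqueous): it reacts with water.
By R9 (it meets criterion E, it satisfies condition F): it is an oxidizer.
By R11 (it is an oxidizer): it is neutralized first.
By R17 (it satisfies condition M): it has marker C.
By R1 (it has marker C, it is stored cold, it reacts with water): it is tagged W.
By R12 (it is tagged W, it is neutralized first): it is classified as S.
By R14 (it is classified as S, it satisfies condition F): it is classified as K.
By R13 (it is classified as K): it is corrosive.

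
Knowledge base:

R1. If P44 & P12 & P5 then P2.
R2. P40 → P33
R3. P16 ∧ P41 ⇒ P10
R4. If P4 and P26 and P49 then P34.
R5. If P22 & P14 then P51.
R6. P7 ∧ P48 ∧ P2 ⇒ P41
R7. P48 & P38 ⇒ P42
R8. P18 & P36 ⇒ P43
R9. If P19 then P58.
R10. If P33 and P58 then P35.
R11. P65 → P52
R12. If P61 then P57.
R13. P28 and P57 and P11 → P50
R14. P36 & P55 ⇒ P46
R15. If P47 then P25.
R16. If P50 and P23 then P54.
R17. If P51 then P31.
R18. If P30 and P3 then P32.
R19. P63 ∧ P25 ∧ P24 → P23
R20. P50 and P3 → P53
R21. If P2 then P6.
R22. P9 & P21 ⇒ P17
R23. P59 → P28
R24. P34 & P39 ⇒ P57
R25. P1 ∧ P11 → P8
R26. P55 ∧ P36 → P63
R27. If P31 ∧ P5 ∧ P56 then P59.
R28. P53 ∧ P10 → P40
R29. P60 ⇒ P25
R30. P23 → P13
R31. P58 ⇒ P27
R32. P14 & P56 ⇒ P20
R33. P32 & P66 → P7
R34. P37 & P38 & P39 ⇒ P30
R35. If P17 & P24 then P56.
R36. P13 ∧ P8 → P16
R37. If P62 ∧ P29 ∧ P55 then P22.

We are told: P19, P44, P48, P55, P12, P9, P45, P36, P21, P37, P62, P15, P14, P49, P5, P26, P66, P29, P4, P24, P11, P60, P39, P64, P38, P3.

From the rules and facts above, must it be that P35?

Forward chaining from the given facts derives: P2, P34, P42, P58, P46, P6, P17, P57, P63, P25, P27, P30, P56, P22, P51, P31, P32, P23, P59, P13, P20, P7, P41, P28, P50, P54, P53.
The only rule concluding P35 is R10, which needs P33; that is never established.

No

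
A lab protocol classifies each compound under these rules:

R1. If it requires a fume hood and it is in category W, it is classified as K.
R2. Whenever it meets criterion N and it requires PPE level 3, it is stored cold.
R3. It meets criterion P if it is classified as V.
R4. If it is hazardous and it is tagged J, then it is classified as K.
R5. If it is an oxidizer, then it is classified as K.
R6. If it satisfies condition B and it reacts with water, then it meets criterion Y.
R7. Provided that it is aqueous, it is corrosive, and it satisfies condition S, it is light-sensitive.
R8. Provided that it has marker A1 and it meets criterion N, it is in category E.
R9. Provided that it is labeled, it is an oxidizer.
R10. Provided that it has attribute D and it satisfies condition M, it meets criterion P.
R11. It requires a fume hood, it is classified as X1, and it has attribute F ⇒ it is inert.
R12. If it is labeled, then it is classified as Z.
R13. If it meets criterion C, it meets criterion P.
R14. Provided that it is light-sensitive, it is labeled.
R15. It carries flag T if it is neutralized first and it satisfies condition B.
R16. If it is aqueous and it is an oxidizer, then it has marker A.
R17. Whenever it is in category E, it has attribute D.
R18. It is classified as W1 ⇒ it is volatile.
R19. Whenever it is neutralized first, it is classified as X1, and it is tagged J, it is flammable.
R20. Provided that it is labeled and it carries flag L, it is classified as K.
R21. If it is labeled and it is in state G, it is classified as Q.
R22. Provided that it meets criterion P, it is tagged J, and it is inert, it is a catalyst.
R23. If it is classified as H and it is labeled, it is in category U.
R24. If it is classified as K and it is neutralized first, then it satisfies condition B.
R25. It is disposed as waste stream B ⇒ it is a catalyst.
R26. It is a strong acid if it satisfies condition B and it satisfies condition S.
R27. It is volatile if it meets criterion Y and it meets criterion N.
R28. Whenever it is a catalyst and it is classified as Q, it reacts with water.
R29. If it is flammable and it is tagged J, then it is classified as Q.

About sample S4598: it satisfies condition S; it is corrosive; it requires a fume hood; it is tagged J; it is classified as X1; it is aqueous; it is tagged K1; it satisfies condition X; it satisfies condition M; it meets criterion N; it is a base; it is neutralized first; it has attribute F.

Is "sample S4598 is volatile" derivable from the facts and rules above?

Forward chaining from the given facts derives: is light-sensitive, is inert, is labeled, is flammable, is classified as Q, is an oxidizer, is classified as Z, has marker A, is classified as K, satisfies condition B, is a strong acid, carries flag T.
Rules concluding "it is volatile": R18 needs "it is classified as W1"; R27 needs "it meets criterion Y" — none of these are established.

No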